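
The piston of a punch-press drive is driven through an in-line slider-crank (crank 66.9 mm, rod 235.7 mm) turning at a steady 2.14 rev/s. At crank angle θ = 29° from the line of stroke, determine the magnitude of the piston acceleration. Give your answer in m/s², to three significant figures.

ω = 2π·2.14 = 13.45 rad/s
x(θ) = r cosθ + √(L² − r² sin²θ); with ω constant, a = ω²·d²x/dθ².
d²x/dθ² = −r cosθ − r²(cos2θ)/√u − r⁴ sin²2θ/(4u^{3/2}),  u = L² − r² sin²θ = 0.0545025 m².
Substituting r = 0.0669 m, L = 0.2357 m, θ = 29°: d²x/dθ² = -0.068954 m.
a = ω²·d²x/dθ² = (13.45)²·(-0.068954) = -12.467 m/s²;  |a| = 12.467 m/s².

12.5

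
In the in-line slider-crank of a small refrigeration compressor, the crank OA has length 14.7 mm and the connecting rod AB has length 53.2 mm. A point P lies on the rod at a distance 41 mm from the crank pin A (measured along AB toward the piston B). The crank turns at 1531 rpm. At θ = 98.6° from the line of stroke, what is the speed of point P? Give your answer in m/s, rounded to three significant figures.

ω = 160.3 rad/s.  Crank-pin speed |V_A| = rω = 2.3568 m/s, perpendicular to OA.
Rod angle: sinφ = −(r/L) sinθ ⇒ φ = -15.855°; ω_rod = −rω cosθ/√(L²−r²sin²θ) = +6.8865 rad/s.
V_P = V_A + ω_rod × AP, with AP = 0.041 m along the rod.
Components: V_Px = −rω sinθ − a·ω_rod·sinφ = -2.2532 m/s;  V_Py = rω cosθ + a·ω_rod·cosφ = -0.080819 m/s.
|V_P| = √(V_Px² + V_Py²) = 2.2546 m/s.

2.25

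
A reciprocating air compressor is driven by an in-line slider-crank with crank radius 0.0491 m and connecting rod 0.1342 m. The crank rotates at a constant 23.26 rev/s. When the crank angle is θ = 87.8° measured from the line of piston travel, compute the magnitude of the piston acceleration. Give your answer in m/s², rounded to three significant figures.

ω = 2π·23.3 = 146.1 rad/s
x(θ) = r cosθ + √(L² − r² sin²θ); with ω constant, a = ω²·d²x/dθ².
d²x/dθ² = −r cosθ − r²(cos2θ)/√u − r⁴ sin²2θ/(4u^{3/2}),  u = L² − r² sin²θ = 0.0156024 m².
Substituting r = 0.0491 m, L = 0.1342 m, θ = 87.8°: d²x/dθ² = +0.017354 m.
a = ω²·d²x/dθ² = (146.1)²·(+0.017354) = +370.67 m/s²;  |a| = 370.67 m/s².

371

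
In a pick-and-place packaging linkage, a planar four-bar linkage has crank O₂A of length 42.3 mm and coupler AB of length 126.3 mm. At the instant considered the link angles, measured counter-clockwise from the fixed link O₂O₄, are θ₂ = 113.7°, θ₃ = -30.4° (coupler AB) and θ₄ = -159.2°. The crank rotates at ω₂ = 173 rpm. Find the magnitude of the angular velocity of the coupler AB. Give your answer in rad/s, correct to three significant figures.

7.78

ω₂ = 18.12 rad/s (from 173 rpm).
Differentiating the loop-closure r₂e^{iθ₂}+r₃e^{iθ₃}=r₁+r₄e^{iθ₄} gives r₂ω₂e^{iθ₂}+r₃ω₃e^{iθ₃}=r₄ω₄e^{iθ₄}.
Eliminating the other unknown: ω₃ = r₂ω₂ sin(θ₄−θ₂) / [r₃ sin(θ₃−θ₄)].
Numerator sine = +0.99872; denominator sine = +0.77934.
Result = 0.0423·18.12·(+0.99872) / (0.1263·(+0.77934)) = +7.7755 rad/s; magnitude 7.7755 rad/s.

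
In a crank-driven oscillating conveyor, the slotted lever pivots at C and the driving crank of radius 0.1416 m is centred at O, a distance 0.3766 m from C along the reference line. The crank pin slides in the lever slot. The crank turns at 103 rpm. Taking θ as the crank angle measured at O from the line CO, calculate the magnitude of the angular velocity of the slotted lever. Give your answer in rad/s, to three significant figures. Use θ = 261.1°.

ω = 10.79 rad/s (from 103 rpm).
Crank pin A relative to C: A = (d + r cosθ, r sinθ); lever angle φ = atan2(r sinθ, d + r cosθ).
Differentiating tanφ: φ̇ = rω(d cosθ + r)/(d² + r² + 2dr cosθ).
d² + r² + 2dr cosθ = |CA|² = 0.145378 m²;  d cosθ + r = +0.083336 m.
|ω_lever| = |0.1416·10.79·+0.083336| / 0.145378 = 0.87552 rad/s.

0.876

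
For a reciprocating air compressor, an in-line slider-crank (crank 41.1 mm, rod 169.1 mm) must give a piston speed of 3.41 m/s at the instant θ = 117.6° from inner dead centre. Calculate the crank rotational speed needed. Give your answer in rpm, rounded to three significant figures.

For an in-line slider-crank, |v_piston| = rω|sinθ|·[1 + r cosθ/√(L² − r² sin²θ)].
With r = 0.0411 m, L = 0.1691 m, θ = 117.6°: the bracketed kinematic factor |dx/dθ| = 0.032223 m.
ω = v/|dx/dθ| = 3.41/0.032223 = 105.83 rad/s.
N = 60ω/(2π) = 1010.6 rpm.

1010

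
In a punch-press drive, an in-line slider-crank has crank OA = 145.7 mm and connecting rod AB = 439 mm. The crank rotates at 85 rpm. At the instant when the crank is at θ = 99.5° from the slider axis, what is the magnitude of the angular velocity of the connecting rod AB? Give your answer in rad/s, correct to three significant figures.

0.516

ω = 8.901 rad/s (converted from 85 rpm).
The rod makes angle φ with the slider axis where L sinφ = r sinθ; differentiating, L cosφ·φ̇ = r ω cosθ.
L cosφ = √(L² − r² sin²θ) = 0.41481 m.
|ω_rod| = r ω |cosθ| / √(L² − r² sin²θ) = 0.1457·8.901·0.16505/0.41481 = 0.51602 rad/s.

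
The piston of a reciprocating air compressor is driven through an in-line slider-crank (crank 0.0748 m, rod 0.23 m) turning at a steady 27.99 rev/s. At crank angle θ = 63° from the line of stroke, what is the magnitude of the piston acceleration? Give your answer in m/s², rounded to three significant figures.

ω = 2π·28 = 175.9 rad/s
x(θ) = r cosθ + √(L² − r² sin²θ); with ω constant, a = ω²·d²x/dθ².
d²x/dθ² = −r cosθ − r²(cos2θ)/√u − r⁴ sin²2θ/(4u^{3/2}),  u = L² − r² sin²θ = 0.0484581 m².
Substituting r = 0.0748 m, L = 0.23 m, θ = 63°: d²x/dθ² = -0.019499 m.
a = ω²·d²x/dθ² = (175.9)²·(-0.019499) = -603.09 m/s²;  |a| = 603.09 m/s².

603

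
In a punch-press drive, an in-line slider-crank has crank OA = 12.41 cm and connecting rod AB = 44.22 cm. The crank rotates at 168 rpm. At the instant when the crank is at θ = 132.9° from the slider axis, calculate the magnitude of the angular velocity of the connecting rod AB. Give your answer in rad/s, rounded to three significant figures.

3.43

ω = 17.59 rad/s (converted from 168 rpm).
The rod makes angle φ with the slider axis where L sinφ = r sinθ; differentiating, L cosφ·φ̇ = r ω cosθ.
L cosφ = √(L² − r² sin²θ) = 0.43275 m.
|ω_rod| = r ω |cosθ| / √(L² − r² sin²θ) = 0.1241·17.59·0.68072/0.43275 = 3.4343 rad/s.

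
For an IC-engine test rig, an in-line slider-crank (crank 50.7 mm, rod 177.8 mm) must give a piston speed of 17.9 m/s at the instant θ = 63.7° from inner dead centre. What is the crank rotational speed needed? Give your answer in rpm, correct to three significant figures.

For an in-line slider-crank, |v_piston| = rω|sinθ|·[1 + r cosθ/√(L² − r² sin²θ)].
With r = 0.0507 m, L = 0.1778 m, θ = 63.7°: the bracketed kinematic factor |dx/dθ| = 0.051392 m.
ω = v/|dx/dθ| = 17.9/0.051392 = 348.31 rad/s.
N = 60ω/(2π) = 3326.1 rpm.

3330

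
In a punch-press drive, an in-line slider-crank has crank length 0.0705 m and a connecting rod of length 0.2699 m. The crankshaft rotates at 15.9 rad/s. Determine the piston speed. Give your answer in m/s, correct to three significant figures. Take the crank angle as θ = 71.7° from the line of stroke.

1.15

ω = 15.9 rad/s
For an in-line slider-crank, x = r cosθ + √(L² − r² sin²θ), so v = −rω sinθ·[1 + r cosθ/√(L² − r² sin²θ)].
With r = 0.0705 m, L = 0.2699 m, θ = 71.7°: √(L² − r² sin²θ) = 0.26147 m.
v = −0.0705·15.9·0.94943·[1 + 0.0705·0.31399/0.26147] = -1.1544 m/s.
|v| = 1.1544 m/s.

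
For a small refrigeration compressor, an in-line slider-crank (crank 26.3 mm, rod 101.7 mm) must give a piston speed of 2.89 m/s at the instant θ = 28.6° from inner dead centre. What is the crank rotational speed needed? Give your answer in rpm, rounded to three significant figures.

1780

For an in-line slider-crank, |v_piston| = rω|sinθ|·[1 + r cosθ/√(L² − r² sin²θ)].
With r = 0.0263 m, L = 0.1017 m, θ = 28.6°: the bracketed kinematic factor |dx/dθ| = 0.01547 m.
ω = v/|dx/dθ| = 2.89/0.01547 = 186.81 rad/s.
N = 60ω/(2π) = 1783.9 rpm.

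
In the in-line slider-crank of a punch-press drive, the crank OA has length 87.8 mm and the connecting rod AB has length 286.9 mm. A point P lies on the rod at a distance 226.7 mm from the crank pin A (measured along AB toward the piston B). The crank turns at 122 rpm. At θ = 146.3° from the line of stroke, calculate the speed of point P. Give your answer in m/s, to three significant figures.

ω = 12.78 rad/s.  Crank-pin speed |V_A| = rω = 1.1217 m/s, perpendicular to OA.
Rod angle: sinφ = −(r/L) sinθ ⇒ φ = -9.776°; ω_rod = −rω cosθ/√(L²−r²sin²θ) = +3.3007 rad/s.
V_P = V_A + ω_rod × AP, with AP = 0.2267 m along the rod.
Components: V_Px = −rω sinθ − a·ω_rod·sinφ = -0.49532 m/s;  V_Py = rω cosθ + a·ω_rod·cosφ = -0.19582 m/s.
|V_P| = √(V_Px² + V_Py²) = 0.53262 m/s.

0.533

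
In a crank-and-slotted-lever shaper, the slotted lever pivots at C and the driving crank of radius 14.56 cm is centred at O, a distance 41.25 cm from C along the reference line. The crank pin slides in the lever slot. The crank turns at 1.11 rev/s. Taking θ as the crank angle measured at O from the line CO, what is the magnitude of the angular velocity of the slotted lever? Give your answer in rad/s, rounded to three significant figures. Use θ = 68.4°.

1.28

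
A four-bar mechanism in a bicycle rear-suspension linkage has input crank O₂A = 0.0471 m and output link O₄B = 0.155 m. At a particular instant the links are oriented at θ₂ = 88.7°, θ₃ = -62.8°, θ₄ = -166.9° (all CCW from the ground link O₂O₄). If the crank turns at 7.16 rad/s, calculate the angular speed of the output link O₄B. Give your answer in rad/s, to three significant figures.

1.07

ω₂ = 7.16 rad/s
Differentiating the loop-closure r₂e^{iθ₂}+r₃e^{iθ₃}=r₁+r₄e^{iθ₄} gives r₂ω₂e^{iθ₂}+r₃ω₃e^{iθ₃}=r₄ω₄e^{iθ₄}.
Eliminating the other unknown: ω₄ = r₂ω₂ sin(θ₂−θ₃) / [r₄ sin(θ₄−θ₃)].
Numerator sine = +0.47716; denominator sine = -0.96987.
Result = 0.0471·7.16·(+0.47716) / (0.155·(-0.96987)) = -1.0704 rad/s; magnitude 1.0704 rad/s.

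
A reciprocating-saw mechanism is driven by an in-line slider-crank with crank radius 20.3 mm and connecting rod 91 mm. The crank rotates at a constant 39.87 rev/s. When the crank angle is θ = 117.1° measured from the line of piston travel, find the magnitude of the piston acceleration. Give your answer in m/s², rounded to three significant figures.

747

ω = 2π·39.9 = 250.5 rad/s
x(θ) = r cosθ + √(L² − r² sin²θ); with ω constant, a = ω²·d²x/dθ².
d²x/dθ² = −r cosθ − r²(cos2θ)/√u − r⁴ sin²2θ/(4u^{3/2}),  u = L² − r² sin²θ = 0.00795443 m².
Substituting r = 0.0203 m, L = 0.091 m, θ = 117.1°: d²x/dθ² = +0.011911 m.
a = ω²·d²x/dθ² = (250.5)²·(+0.011911) = +747.48 m/s²;  |a| = 747.48 m/s².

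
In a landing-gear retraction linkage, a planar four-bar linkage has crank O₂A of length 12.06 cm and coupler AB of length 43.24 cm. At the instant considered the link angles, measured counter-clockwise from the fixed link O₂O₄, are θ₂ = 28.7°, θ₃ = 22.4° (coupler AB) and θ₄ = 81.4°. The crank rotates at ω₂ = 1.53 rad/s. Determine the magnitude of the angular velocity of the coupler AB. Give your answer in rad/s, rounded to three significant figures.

0.396

ω₂ = 1.53 rad/s
Differentiating the loop-closure r₂e^{iθ₂}+r₃e^{iθ₃}=r₁+r₄e^{iθ₄} gives r₂ω₂e^{iθ₂}+r₃ω₃e^{iθ₃}=r₄ω₄e^{iθ₄}.
Eliminating the other unknown: ω₃ = r₂ω₂ sin(θ₄−θ₂) / [r₃ sin(θ₃−θ₄)].
Numerator sine = +0.79547; denominator sine = -0.85717.
Result = 0.1206·1.53·(+0.79547) / (0.4324·(-0.85717)) = -0.39602 rad/s; magnitude 0.39602 rad/s.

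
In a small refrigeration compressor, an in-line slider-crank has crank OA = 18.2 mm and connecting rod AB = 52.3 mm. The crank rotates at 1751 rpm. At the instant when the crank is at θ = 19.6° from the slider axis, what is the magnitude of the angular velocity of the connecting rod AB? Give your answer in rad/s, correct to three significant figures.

60.5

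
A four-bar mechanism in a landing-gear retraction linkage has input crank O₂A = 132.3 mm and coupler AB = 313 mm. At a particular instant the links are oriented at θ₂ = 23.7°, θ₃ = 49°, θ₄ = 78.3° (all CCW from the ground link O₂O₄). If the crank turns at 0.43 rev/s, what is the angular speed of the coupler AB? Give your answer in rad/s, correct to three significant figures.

1.90

ω₂ = 2.702 rad/s (from 0.43 rev/s).
Differentiating the loop-closure r₂e^{iθ₂}+r₃e^{iθ₃}=r₁+r₄e^{iθ₄} gives r₂ω₂e^{iθ₂}+r₃ω₃e^{iθ₃}=r₄ω₄e^{iθ₄}.
Eliminating the other unknown: ω₃ = r₂ω₂ sin(θ₄−θ₂) / [r₃ sin(θ₃−θ₄)].
Numerator sine = +0.81513; denominator sine = -0.48938.
Result = 0.1323·2.702·(+0.81513) / (0.313·(-0.48938)) = -1.9021 rad/s; magnitude 1.9021 rad/s.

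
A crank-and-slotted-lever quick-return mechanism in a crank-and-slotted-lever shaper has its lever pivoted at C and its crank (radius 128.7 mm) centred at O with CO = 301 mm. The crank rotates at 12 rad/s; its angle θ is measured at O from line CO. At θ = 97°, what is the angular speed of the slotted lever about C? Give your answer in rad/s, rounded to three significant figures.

ω = 12 rad/s
Crank pin A relative to C: A = (d + r cosθ, r sinθ); lever angle φ = atan2(r sinθ, d + r cosθ).
Differentiating tanφ: φ̇ = rω(d cosθ + r)/(d² + r² + 2dr cosθ).
d² + r² + 2dr cosθ = |CA|² = 0.0977226 m²;  d cosθ + r = +0.092017 m.
|ω_lever| = |0.1287·12·+0.092017| / 0.0977226 = 1.4542 rad/s.

1.45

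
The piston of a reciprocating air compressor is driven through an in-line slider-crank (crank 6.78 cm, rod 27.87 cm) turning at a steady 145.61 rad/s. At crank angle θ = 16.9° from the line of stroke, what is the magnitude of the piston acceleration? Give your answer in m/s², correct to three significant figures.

ω = 145.6 rad/s
x(θ) = r cosθ + √(L² − r² sin²θ); with ω constant, a = ω²·d²x/dθ².
d²x/dθ² = −r cosθ − r²(cos2θ)/√u − r⁴ sin²2θ/(4u^{3/2}),  u = L² − r² sin²θ = 0.0772852 m².
Substituting r = 0.0678 m, L = 0.2787 m, θ = 16.9°: d²x/dθ² = -0.078689 m.
a = ω²·d²x/dθ² = (145.6)²·(-0.078689) = -1668.4 m/s²;  |a| = 1668.4 m/s².

1670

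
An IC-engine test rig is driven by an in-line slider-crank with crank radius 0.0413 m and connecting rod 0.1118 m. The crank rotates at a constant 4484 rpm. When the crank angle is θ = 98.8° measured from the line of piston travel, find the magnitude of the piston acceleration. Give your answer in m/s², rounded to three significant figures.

4820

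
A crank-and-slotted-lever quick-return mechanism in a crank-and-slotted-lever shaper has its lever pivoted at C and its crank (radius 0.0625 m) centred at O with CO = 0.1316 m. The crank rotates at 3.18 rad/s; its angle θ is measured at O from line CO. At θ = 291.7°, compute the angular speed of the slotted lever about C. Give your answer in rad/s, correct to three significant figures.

0.809

ω = 3.18 rad/s
Crank pin A relative to C: A = (d + r cosθ, r sinθ); lever angle φ = atan2(r sinθ, d + r cosθ).
Differentiating tanφ: φ̇ = rω(d cosθ + r)/(d² + r² + 2dr cosθ).
d² + r² + 2dr cosθ = |CA|² = 0.0273071 m²;  d cosθ + r = +0.11116 m.
|ω_lever| = |0.0625·3.18·+0.11116| / 0.0273071 = 0.80905 rad/s.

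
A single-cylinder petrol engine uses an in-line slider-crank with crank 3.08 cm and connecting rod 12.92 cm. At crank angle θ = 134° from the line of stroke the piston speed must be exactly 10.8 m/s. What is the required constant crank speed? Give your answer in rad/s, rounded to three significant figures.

586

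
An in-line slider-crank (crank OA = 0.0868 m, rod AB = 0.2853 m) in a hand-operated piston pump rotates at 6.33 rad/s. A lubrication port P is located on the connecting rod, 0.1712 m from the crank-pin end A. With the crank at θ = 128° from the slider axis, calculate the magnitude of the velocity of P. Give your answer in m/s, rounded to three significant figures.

ω = 6.33 rad/s.  Crank-pin speed |V_A| = rω = 0.54944 m/s, perpendicular to OA.
Rod angle: sinφ = −(r/L) sinθ ⇒ φ = -13.872°; ω_rod = −rω cosθ/√(L²−r²sin²θ) = +1.2213 rad/s.
V_P = V_A + ω_rod × AP, with AP = 0.1712 m along the rod.
Components: V_Px = −rω sinθ − a·ω_rod·sinφ = -0.38284 m/s;  V_Py = rω cosθ + a·ω_rod·cosφ = -0.13528 m/s.
|V_P| = √(V_Px² + V_Py²) = 0.40604 m/s.

0.406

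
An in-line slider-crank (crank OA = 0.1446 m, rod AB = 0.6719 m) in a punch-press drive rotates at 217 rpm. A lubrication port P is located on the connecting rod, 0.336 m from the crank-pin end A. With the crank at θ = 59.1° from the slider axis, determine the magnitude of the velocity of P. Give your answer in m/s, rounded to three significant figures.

ω = 22.72 rad/s.  Crank-pin speed |V_A| = rω = 3.2859 m/s, perpendicular to OA.
Rod angle: sinφ = −(r/L) sinθ ⇒ φ = -10.642°; ω_rod = −rω cosθ/√(L²−r²sin²θ) = -2.5554 rad/s.
V_P = V_A + ω_rod × AP, with AP = 0.336 m along the rod.
Components: V_Px = −rω sinθ − a·ω_rod·sinφ = -2.9781 m/s;  V_Py = rω cosθ + a·ω_rod·cosφ = +0.8436 m/s.
|V_P| = √(V_Px² + V_Py²) = 3.0953 m/s.

3.10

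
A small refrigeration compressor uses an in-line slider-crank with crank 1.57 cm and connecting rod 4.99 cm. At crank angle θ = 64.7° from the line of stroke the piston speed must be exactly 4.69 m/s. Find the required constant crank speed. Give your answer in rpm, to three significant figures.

2770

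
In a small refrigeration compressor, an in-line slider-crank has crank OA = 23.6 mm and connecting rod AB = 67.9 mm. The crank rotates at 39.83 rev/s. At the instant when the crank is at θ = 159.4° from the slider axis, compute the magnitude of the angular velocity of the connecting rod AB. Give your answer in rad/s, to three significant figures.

82.0

ω = 250.3 rad/s (converted from 39.83 rev/s).
The rod makes angle φ with the slider axis where L sinφ = r sinθ; differentiating, L cosφ·φ̇ = r ω cosθ.
L cosφ = √(L² − r² sin²θ) = 0.06739 m.
|ω_rod| = r ω |cosθ| / √(L² − r² sin²θ) = 0.0236·250.3·0.93606/0.06739 = 82.037 rad/s.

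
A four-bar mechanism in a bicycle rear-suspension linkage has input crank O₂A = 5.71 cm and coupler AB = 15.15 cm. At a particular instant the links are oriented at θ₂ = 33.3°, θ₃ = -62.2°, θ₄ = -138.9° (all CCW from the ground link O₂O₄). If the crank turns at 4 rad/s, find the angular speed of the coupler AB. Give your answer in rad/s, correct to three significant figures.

0.210

ω₂ = 4 rad/s
Differentiating the loop-closure r₂e^{iθ₂}+r₃e^{iθ₃}=r₁+r₄e^{iθ₄} gives r₂ω₂e^{iθ₂}+r₃ω₃e^{iθ₃}=r₄ω₄e^{iθ₄}.
Eliminating the other unknown: ω₃ = r₂ω₂ sin(θ₄−θ₂) / [r₃ sin(θ₃−θ₄)].
Numerator sine = -0.13572; denominator sine = +0.97318.
Result = 0.0571·4·(-0.13572) / (0.1515·(+0.97318)) = -0.21024 rad/s; magnitude 0.21024 rad/s.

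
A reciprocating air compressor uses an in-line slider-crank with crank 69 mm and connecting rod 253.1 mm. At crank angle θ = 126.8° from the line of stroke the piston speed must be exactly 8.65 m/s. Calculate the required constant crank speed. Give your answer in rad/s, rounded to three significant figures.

188

For an in-line slider-crank, |v_piston| = rω|sinθ|·[1 + r cosθ/√(L² − r² sin²θ)].
With r = 0.069 m, L = 0.2531 m, θ = 126.8°: the bracketed kinematic factor |dx/dθ| = 0.046005 m.
ω = v/|dx/dθ| = 8.65/0.046005 = 188.02 rad/s.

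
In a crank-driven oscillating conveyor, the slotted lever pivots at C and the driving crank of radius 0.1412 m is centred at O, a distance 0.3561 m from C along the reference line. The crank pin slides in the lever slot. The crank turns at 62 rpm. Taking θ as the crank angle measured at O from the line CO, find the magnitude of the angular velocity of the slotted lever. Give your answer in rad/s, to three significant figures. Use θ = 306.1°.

ω = 6.493 rad/s (from 62 rpm).
Crank pin A relative to C: A = (d + r cosθ, r sinθ); lever angle φ = atan2(r sinθ, d + r cosθ).
Differentiating tanφ: φ̇ = rω(d cosθ + r)/(d² + r² + 2dr cosθ).
d² + r² + 2dr cosθ = |CA|² = 0.205996 m²;  d cosθ + r = +0.35101 m.
|ω_lever| = |0.1412·6.493·+0.35101| / 0.205996 = 1.5621 rad/s.

1.56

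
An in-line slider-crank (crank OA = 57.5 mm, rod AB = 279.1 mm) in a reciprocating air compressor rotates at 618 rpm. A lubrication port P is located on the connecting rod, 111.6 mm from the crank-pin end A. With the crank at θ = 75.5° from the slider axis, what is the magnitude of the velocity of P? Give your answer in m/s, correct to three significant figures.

3.72

ω = 64.72 rad/s.  Crank-pin speed |V_A| = rω = 3.7212 m/s, perpendicular to OA.
Rod angle: sinφ = −(r/L) sinθ ⇒ φ = -11.505°; ω_rod = −rω cosθ/√(L²−r²sin²θ) = -3.4067 rad/s.
V_P = V_A + ω_rod × AP, with AP = 0.1116 m along the rod.
Components: V_Px = −rω sinθ − a·ω_rod·sinφ = -3.6785 m/s;  V_Py = rω cosθ + a·ω_rod·cosφ = +0.55916 m/s.
|V_P| = √(V_Px² + V_Py²) = 3.7208 m/s.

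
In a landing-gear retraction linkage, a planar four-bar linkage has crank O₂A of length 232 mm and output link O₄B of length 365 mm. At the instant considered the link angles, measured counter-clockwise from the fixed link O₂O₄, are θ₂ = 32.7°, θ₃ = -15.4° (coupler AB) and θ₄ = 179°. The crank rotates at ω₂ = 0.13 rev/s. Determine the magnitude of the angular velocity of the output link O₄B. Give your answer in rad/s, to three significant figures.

1.55

ω₂ = 0.8168 rad/s (from 0.13 rev/s).
Differentiating the loop-closure r₂e^{iθ₂}+r₃e^{iθ₃}=r₁+r₄e^{iθ₄} gives r₂ω₂e^{iθ₂}+r₃ω₃e^{iθ₃}=r₄ω₄e^{iθ₄}.
Eliminating the other unknown: ω₄ = r₂ω₂ sin(θ₂−θ₃) / [r₄ sin(θ₄−θ₃)].
Numerator sine = +0.74431; denominator sine = -0.24869.
Result = 0.232·0.8168·(+0.74431) / (0.365·(-0.24869)) = -1.5539 rad/s; magnitude 1.5539 rad/s.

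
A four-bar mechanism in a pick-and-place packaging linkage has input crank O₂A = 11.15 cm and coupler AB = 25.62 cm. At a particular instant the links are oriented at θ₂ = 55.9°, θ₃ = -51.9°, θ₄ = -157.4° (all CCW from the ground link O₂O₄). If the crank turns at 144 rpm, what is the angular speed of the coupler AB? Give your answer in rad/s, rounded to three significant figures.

3.74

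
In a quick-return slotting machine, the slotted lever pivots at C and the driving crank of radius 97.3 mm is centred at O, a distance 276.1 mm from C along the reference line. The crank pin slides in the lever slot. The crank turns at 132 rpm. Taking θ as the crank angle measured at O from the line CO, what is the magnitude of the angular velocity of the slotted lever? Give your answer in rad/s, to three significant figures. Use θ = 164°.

6.64

ω = 13.82 rad/s (from 132 rpm).
Crank pin A relative to C: A = (d + r cosθ, r sinθ); lever angle φ = atan2(r sinθ, d + r cosθ).
Differentiating tanφ: φ̇ = rω(d cosθ + r)/(d² + r² + 2dr cosθ).
d² + r² + 2dr cosθ = |CA|² = 0.0340508 m²;  d cosθ + r = -0.1681 m.
|ω_lever| = |0.0973·13.82·-0.1681| / 0.0340508 = 6.64 rad/s.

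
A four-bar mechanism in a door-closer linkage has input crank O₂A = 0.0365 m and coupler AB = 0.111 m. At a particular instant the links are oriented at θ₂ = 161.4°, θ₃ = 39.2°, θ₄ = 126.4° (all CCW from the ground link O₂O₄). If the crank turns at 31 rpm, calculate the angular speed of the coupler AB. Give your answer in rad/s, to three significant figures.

ω₂ = 3.246 rad/s (from 31 rpm).
Differentiating the loop-closure r₂e^{iθ₂}+r₃e^{iθ₃}=r₁+r₄e^{iθ₄} gives r₂ω₂e^{iθ₂}+r₃ω₃e^{iθ₃}=r₄ω₄e^{iθ₄}.
Eliminating the other unknown: ω₃ = r₂ω₂ sin(θ₄−θ₂) / [r₃ sin(θ₃−θ₄)].
Numerator sine = -0.57358; denominator sine = -0.99881.
Result = 0.0365·3.246·(-0.57358) / (0.111·(-0.99881)) = +0.61301 rad/s; magnitude 0.61301 rad/s.

0.613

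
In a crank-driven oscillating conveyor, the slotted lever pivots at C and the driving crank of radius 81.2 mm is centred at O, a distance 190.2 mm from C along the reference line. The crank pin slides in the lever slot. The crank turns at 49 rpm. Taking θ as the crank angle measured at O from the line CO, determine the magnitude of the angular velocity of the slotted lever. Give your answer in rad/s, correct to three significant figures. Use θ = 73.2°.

1.10

ω = 5.131 rad/s (from 49 rpm).
Crank pin A relative to C: A = (d + r cosθ, r sinθ); lever angle φ = atan2(r sinθ, d + r cosθ).
Differentiating tanφ: φ̇ = rω(d cosθ + r)/(d² + r² + 2dr cosθ).
d² + r² + 2dr cosθ = |CA|² = 0.0516972 m²;  d cosθ + r = +0.13617 m.
|ω_lever| = |0.0812·5.131·+0.13617| / 0.0516972 = 1.0975 rad/s.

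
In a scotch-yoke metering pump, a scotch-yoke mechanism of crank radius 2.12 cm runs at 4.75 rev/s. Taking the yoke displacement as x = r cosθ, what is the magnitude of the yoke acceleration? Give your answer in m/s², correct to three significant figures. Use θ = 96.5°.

ω = 29.85 rad/s (from 4.75 rev/s).
x = r cosθ ⇒ ẍ = −rω² cosθ (ω constant).
|a| = rω²|cosθ| = 0.0212·(29.85)²·|cos 96.5°| = 2.1377 m/s².

2.14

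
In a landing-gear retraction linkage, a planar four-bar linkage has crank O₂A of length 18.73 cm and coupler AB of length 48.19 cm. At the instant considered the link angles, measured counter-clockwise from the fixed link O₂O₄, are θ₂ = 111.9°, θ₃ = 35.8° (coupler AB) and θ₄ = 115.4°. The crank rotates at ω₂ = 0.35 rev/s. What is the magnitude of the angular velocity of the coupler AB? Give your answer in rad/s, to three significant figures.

0.0531

ω₂ = 2.199 rad/s (from 0.35 rev/s).
Differentiating the loop-closure r₂e^{iθ₂}+r₃e^{iθ₃}=r₁+r₄e^{iθ₄} gives r₂ω₂e^{iθ₂}+r₃ω₃e^{iθ₃}=r₄ω₄e^{iθ₄}.
Eliminating the other unknown: ω₃ = r₂ω₂ sin(θ₄−θ₂) / [r₃ sin(θ₃−θ₄)].
Numerator sine = +0.06105; denominator sine = -0.98357.
Result = 0.1873·2.199·(+0.06105) / (0.4819·(-0.98357)) = -0.053052 rad/s; magnitude 0.053052 rad/s.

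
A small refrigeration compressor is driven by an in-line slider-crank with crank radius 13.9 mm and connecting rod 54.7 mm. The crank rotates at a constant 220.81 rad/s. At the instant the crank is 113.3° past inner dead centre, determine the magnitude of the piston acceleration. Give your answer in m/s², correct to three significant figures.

388

ω = 220.8 rad/s
x(θ) = r cosθ + √(L² − r² sin²θ); with ω constant, a = ω²·d²x/dθ².
d²x/dθ² = −r cosθ − r²(cos2θ)/√u − r⁴ sin²2θ/(4u^{3/2}),  u = L² − r² sin²θ = 0.00282911 m².
Substituting r = 0.0139 m, L = 0.0547 m, θ = 113.3°: d²x/dθ² = +0.0079612 m.
a = ω²·d²x/dθ² = (220.8)²·(+0.0079612) = +388.16 m/s²;  |a| = 388.16 m/s².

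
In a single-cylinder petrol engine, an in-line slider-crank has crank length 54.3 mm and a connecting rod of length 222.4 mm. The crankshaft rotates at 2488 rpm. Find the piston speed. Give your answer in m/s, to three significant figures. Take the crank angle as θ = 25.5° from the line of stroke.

ω = 2π·2488/60 = 260.5 rad/s
For an in-line slider-crank, x = r cosθ + √(L² − r² sin²θ), so v = −rω sinθ·[1 + r cosθ/√(L² − r² sin²θ)].
With r = 0.0543 m, L = 0.2224 m, θ = 25.5°: √(L² − r² sin²θ) = 0.22117 m.
v = −0.0543·260.5·0.43051·[1 + 0.0543·0.90259/0.22117] = -7.4403 m/s.
|v| = 7.4403 m/s.

7.44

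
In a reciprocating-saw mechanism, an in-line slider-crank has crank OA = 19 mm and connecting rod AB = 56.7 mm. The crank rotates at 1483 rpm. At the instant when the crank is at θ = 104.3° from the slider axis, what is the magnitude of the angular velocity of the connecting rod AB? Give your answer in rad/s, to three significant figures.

ω = 155.3 rad/s (converted from 1483 rpm).
The rod makes angle φ with the slider axis where L sinφ = r sinθ; differentiating, L cosφ·φ̇ = r ω cosθ.
L cosφ = √(L² − r² sin²θ) = 0.053628 m.
|ω_rod| = r ω |cosθ| / √(L² − r² sin²θ) = 0.019·155.3·0.24700/0.053628 = 13.59 rad/s.

13.6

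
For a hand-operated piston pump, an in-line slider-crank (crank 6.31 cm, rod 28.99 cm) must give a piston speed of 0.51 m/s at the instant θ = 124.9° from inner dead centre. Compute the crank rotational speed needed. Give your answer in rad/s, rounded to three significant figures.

11.3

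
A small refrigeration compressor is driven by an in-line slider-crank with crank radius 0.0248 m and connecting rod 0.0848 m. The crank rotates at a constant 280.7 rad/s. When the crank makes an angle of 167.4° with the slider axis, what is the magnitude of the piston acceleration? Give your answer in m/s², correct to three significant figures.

1390

ω = 280.7 rad/s
x(θ) = r cosθ + √(L² − r² sin²θ); with ω constant, a = ω²·d²x/dθ².
d²x/dθ² = −r cosθ − r²(cos2θ)/√u − r⁴ sin²2θ/(4u^{3/2}),  u = L² − r² sin²θ = 0.00716177 m².
Substituting r = 0.0248 m, L = 0.0848 m, θ = 167.4°: d²x/dθ² = +0.017598 m.
a = ω²·d²x/dθ² = (280.7)²·(+0.017598) = +1386.6 m/s²;  |a| = 1386.6 m/s².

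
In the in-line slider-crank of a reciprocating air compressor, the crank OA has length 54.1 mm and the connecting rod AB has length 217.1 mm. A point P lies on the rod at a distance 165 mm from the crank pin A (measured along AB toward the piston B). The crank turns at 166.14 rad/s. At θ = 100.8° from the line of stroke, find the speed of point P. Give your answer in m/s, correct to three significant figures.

ω = 166.1 rad/s.  Crank-pin speed |V_A| = rω = 8.9882 m/s, perpendicular to OA.
Rod angle: sinφ = −(r/L) sinθ ⇒ φ = -14.169°; ω_rod = −rω cosθ/√(L²−r²sin²θ) = +8.0012 rad/s.
V_P = V_A + ω_rod × AP, with AP = 0.165 m along the rod.
Components: V_Px = −rω sinθ − a·ω_rod·sinφ = -8.5058 m/s;  V_Py = rω cosθ + a·ω_rod·cosφ = -0.40418 m/s.
|V_P| = √(V_Px² + V_Py²) = 8.5154 m/s.

8.52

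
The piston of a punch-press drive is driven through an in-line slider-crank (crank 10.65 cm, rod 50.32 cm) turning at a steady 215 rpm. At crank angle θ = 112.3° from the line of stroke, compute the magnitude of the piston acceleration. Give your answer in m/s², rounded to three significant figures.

28.7

ω = 2π·215/60 = 22.51 rad/s
x(θ) = r cosθ + √(L² − r² sin²θ); with ω constant, a = ω²·d²x/dθ².
d²x/dθ² = −r cosθ − r²(cos2θ)/√u − r⁴ sin²2θ/(4u^{3/2}),  u = L² − r² sin²θ = 0.243501 m².
Substituting r = 0.1065 m, L = 0.5032 m, θ = 112.3°: d²x/dθ² = +0.056646 m.
a = ω²·d²x/dθ² = (22.51)²·(+0.056646) = +28.715 m/s²;  |a| = 28.715 m/s².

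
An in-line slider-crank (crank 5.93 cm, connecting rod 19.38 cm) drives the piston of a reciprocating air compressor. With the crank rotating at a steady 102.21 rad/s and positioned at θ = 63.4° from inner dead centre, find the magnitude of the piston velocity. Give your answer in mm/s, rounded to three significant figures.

6190

ω = 102.2 rad/s
For an in-line slider-crank, x = r cosθ + √(L² − r² sin²θ), so v = −rω sinθ·[1 + r cosθ/√(L² − r² sin²θ)].
With r = 0.0593 m, L = 0.1938 m, θ = 63.4°: √(L² − r² sin²θ) = 0.18641 m.
v = −0.0593·102.2·0.89415·[1 + 0.0593·0.44776/0.18641] = -6.1915 m/s.
|v| = 6.1915 m/s = 6191.5 mm/s.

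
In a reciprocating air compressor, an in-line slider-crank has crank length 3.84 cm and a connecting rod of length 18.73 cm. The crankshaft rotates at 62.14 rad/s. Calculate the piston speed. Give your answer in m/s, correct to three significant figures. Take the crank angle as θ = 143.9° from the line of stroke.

1.17

ω = 62.14 rad/s
For an in-line slider-crank, x = r cosθ + √(L² − r² sin²θ), so v = −rω sinθ·[1 + r cosθ/√(L² − r² sin²θ)].
With r = 0.0384 m, L = 0.1873 m, θ = 143.9°: √(L² − r² sin²θ) = 0.18593 m.
v = −0.0384·62.14·0.58920·[1 + 0.0384·-0.80799/0.18593] = -1.1713 m/s.
|v| = 1.1713 m/s.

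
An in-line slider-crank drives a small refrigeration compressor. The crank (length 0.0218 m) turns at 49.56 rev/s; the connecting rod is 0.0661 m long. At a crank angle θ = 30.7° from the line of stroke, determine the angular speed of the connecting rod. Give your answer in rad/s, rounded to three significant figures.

ω = 311.4 rad/s (converted from 49.56 rev/s).
The rod makes angle φ with the slider axis where L sinφ = r sinθ; differentiating, L cosφ·φ̇ = r ω cosθ.
L cosφ = √(L² − r² sin²θ) = 0.065156 m.
|ω_rod| = r ω |cosθ| / √(L² − r² sin²θ) = 0.0218·311.4·0.85985/0.065156 = 89.585 rad/s.

89.6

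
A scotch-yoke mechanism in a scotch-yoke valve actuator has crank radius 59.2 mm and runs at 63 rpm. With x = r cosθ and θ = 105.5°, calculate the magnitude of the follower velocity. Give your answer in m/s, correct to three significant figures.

ω = 6.597 rad/s (from 63 rpm).
x = r cosθ ⇒ ẋ = −rω sinθ.
|v| = rω|sinθ| = 0.0592·6.597·|sin 105.5°| = 0.37636 m/s.

0.376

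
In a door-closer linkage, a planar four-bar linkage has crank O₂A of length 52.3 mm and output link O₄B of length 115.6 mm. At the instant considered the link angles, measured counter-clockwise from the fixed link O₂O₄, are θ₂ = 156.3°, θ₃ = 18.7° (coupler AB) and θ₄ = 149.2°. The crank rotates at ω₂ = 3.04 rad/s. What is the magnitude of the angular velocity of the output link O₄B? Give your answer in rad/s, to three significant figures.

1.22

ω₂ = 3.04 rad/s
Differentiating the loop-closure r₂e^{iθ₂}+r₃e^{iθ₃}=r₁+r₄e^{iθ₄} gives r₂ω₂e^{iθ₂}+r₃ω₃e^{iθ₃}=r₄ω₄e^{iθ₄}.
Eliminating the other unknown: ω₄ = r₂ω₂ sin(θ₂−θ₃) / [r₄ sin(θ₄−θ₃)].
Numerator sine = +0.67430; denominator sine = +0.76041.
Result = 0.0523·3.04·(+0.67430) / (0.1156·(+0.76041)) = +1.2196 rad/s; magnitude 1.2196 rad/s.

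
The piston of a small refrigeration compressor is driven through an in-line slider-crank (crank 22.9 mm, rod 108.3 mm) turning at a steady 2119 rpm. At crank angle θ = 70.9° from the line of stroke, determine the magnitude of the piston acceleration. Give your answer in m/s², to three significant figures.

179

ω = 2π·2119/60 = 221.9 rad/s
x(θ) = r cosθ + √(L² − r² sin²θ); with ω constant, a = ω²·d²x/dθ².
d²x/dθ² = −r cosθ − r²(cos2θ)/√u − r⁴ sin²2θ/(4u^{3/2}),  u = L² − r² sin²θ = 0.0112606 m².
Substituting r = 0.0229 m, L = 0.1083 m, θ = 70.9°: d²x/dθ² = -0.0036317 m.
a = ω²·d²x/dθ² = (221.9)²·(-0.0036317) = -178.83 m/s²;  |a| = 178.83 m/s².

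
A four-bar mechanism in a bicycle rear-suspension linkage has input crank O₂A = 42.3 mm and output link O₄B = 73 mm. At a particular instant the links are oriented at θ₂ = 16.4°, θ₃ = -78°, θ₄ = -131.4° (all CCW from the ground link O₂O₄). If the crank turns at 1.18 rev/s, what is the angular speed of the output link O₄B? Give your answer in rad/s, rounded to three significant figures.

5.34

ω₂ = 7.414 rad/s (from 1.18 rev/s).
Differentiating the loop-closure r₂e^{iθ₂}+r₃e^{iθ₃}=r₁+r₄e^{iθ₄} gives r₂ω₂e^{iθ₂}+r₃ω₃e^{iθ₃}=r₄ω₄e^{iθ₄}.
Eliminating the other unknown: ω₄ = r₂ω₂ sin(θ₂−θ₃) / [r₄ sin(θ₄−θ₃)].
Numerator sine = +0.99705; denominator sine = -0.80282.
Result = 0.0423·7.414·(+0.99705) / (0.073·(-0.80282)) = -5.3356 rad/s; magnitude 5.3356 rad/s.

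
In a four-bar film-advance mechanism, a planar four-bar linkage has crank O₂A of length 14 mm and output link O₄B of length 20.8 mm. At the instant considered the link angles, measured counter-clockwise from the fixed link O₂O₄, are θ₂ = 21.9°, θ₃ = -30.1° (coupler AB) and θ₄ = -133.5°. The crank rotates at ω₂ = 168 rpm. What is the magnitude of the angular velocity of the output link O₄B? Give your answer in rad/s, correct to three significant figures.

ω₂ = 17.59 rad/s (from 168 rpm).
Differentiating the loop-closure r₂e^{iθ₂}+r₃e^{iθ₃}=r₁+r₄e^{iθ₄} gives r₂ω₂e^{iθ₂}+r₃ω₃e^{iθ₃}=r₄ω₄e^{iθ₄}.
Eliminating the other unknown: ω₄ = r₂ω₂ sin(θ₂−θ₃) / [r₄ sin(θ₄−θ₃)].
Numerator sine = +0.78801; denominator sine = -0.97278.
Result = 0.014·17.59·(+0.78801) / (0.0208·(-0.97278)) = -9.5923 rad/s; magnitude 9.5923 rad/s.

9.59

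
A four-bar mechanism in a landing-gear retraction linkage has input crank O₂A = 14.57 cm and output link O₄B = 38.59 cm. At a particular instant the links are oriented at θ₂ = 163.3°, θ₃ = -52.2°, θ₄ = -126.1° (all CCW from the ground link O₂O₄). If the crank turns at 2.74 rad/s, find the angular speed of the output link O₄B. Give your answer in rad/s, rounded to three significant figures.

ω₂ = 2.74 rad/s
Differentiating the loop-closure r₂e^{iθ₂}+r₃e^{iθ₃}=r₁+r₄e^{iθ₄} gives r₂ω₂e^{iθ₂}+r₃ω₃e^{iθ₃}=r₄ω₄e^{iθ₄}.
Eliminating the other unknown: ω₄ = r₂ω₂ sin(θ₂−θ₃) / [r₄ sin(θ₄−θ₃)].
Numerator sine = -0.58070; denominator sine = -0.96078.
Result = 0.1457·2.74·(-0.58070) / (0.3859·(-0.96078)) = +0.62527 rad/s; magnitude 0.62527 rad/s.

0.625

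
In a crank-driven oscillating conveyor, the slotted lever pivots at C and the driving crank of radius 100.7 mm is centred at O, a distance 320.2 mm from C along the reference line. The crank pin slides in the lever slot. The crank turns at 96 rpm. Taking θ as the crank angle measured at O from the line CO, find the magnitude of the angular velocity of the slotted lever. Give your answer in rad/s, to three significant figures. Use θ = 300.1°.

1.82

ω = 10.05 rad/s (from 96 rpm).
Crank pin A relative to C: A = (d + r cosθ, r sinθ); lever angle φ = atan2(r sinθ, d + r cosθ).
Differentiating tanφ: φ̇ = rω(d cosθ + r)/(d² + r² + 2dr cosθ).
d² + r² + 2dr cosθ = |CA|² = 0.14501 m²;  d cosθ + r = +0.26128 m.
|ω_lever| = |0.1007·10.05·+0.26128| / 0.14501 = 1.8241 rad/s.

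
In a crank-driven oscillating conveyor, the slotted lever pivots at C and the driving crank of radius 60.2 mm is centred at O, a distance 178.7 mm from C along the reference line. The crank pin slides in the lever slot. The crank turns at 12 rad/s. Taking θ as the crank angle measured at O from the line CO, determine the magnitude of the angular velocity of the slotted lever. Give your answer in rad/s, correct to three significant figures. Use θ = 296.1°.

2.23

ω = 12 rad/s
Crank pin A relative to C: A = (d + r cosθ, r sinθ); lever angle φ = atan2(r sinθ, d + r cosθ).
Differentiating tanφ: φ̇ = rω(d cosθ + r)/(d² + r² + 2dr cosθ).
d² + r² + 2dr cosθ = |CA|² = 0.0450232 m²;  d cosθ + r = +0.13882 m.
|ω_lever| = |0.0602·12·+0.13882| / 0.0450232 = 2.2273 rad/s.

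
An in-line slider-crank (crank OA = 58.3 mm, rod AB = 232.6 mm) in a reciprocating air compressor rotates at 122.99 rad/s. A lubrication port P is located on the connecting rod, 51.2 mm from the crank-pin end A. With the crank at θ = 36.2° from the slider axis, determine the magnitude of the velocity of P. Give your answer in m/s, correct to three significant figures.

ω = 123 rad/s.  Crank-pin speed |V_A| = rω = 7.1703 m/s, perpendicular to OA.
Rod angle: sinφ = −(r/L) sinθ ⇒ φ = -8.513°; ω_rod = −rω cosθ/√(L²−r²sin²θ) = -25.153 rad/s.
V_P = V_A + ω_rod × AP, with AP = 0.0512 m along the rod.
Components: V_Px = −rω sinθ − a·ω_rod·sinφ = -4.4255 m/s;  V_Py = rω cosθ + a·ω_rod·cosφ = +4.5125 m/s.
|V_P| = √(V_Px² + V_Py²) = 6.3204 m/s.

6.32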